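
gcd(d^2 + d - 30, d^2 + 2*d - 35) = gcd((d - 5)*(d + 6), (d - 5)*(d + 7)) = d - 5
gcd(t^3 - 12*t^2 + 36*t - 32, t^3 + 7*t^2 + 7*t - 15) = 1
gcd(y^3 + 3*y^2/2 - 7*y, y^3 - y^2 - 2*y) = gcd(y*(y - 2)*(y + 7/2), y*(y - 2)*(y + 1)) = y^2 - 2*y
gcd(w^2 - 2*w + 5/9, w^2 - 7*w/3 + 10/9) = w - 5/3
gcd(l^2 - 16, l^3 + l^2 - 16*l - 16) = l^2 - 16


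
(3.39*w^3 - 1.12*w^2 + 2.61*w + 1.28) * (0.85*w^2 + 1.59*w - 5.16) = 2.8815*w^5 + 4.4381*w^4 - 17.0547*w^3 + 11.0171*w^2 - 11.4324*w - 6.6048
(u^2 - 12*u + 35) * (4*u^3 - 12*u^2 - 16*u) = 4*u^5 - 60*u^4 + 268*u^3 - 228*u^2 - 560*u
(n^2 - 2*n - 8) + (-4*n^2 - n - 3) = -3*n^2 - 3*n - 11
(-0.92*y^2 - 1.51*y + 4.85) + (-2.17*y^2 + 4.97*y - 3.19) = -3.09*y^2 + 3.46*y + 1.66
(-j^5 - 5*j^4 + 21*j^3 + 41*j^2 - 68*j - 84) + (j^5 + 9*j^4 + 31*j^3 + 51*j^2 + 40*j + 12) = 4*j^4 + 52*j^3 + 92*j^2 - 28*j - 72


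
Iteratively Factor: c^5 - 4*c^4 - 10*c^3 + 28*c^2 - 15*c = (c - 5)*(c^4 + c^3 - 5*c^2 + 3*c) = c*(c - 5)*(c^3 + c^2 - 5*c + 3) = c*(c - 5)*(c - 1)*(c^2 + 2*c - 3) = c*(c - 5)*(c - 1)^2*(c + 3)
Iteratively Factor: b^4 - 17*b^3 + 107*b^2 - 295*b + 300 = (b - 5)*(b^3 - 12*b^2 + 47*b - 60) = (b - 5)^2*(b^2 - 7*b + 12) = (b - 5)^2*(b - 3)*(b - 4)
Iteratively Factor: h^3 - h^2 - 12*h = (h)*(h^2 - h - 12) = h*(h - 4)*(h + 3)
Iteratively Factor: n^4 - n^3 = (n)*(n^3 - n^2) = n*(n - 1)*(n^2) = n^2*(n - 1)*(n)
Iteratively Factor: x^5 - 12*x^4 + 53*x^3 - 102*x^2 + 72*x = (x - 2)*(x^4 - 10*x^3 + 33*x^2 - 36*x) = (x - 3)*(x - 2)*(x^3 - 7*x^2 + 12*x) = (x - 4)*(x - 3)*(x - 2)*(x^2 - 3*x) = (x - 4)*(x - 3)^2*(x - 2)*(x)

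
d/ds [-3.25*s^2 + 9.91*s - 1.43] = 9.91 - 6.5*s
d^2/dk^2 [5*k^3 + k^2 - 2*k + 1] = 30*k + 2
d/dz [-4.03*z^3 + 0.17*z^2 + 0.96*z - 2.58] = -12.09*z^2 + 0.34*z + 0.96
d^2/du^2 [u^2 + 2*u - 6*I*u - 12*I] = 2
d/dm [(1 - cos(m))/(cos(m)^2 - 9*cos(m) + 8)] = -sin(m)/(cos(m) - 8)^2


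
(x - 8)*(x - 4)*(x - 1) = x^3 - 13*x^2 + 44*x - 32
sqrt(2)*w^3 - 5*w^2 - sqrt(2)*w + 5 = (w - 1)*(w - 5*sqrt(2)/2)*(sqrt(2)*w + sqrt(2))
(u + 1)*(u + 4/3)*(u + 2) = u^3 + 13*u^2/3 + 6*u + 8/3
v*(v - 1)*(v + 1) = v^3 - v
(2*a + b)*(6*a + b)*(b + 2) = 12*a^2*b + 24*a^2 + 8*a*b^2 + 16*a*b + b^3 + 2*b^2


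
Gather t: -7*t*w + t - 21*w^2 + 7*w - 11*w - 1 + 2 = t*(1 - 7*w) - 21*w^2 - 4*w + 1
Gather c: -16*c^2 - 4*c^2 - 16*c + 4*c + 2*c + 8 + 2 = -20*c^2 - 10*c + 10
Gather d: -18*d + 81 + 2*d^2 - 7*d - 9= 2*d^2 - 25*d + 72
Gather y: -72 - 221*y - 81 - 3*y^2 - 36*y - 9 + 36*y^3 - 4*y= 36*y^3 - 3*y^2 - 261*y - 162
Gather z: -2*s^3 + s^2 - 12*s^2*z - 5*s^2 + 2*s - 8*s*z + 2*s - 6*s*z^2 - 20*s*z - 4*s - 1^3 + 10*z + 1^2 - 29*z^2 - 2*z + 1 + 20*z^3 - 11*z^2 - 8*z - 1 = -2*s^3 - 4*s^2 + 20*z^3 + z^2*(-6*s - 40) + z*(-12*s^2 - 28*s)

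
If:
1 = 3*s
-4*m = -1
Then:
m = 1/4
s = 1/3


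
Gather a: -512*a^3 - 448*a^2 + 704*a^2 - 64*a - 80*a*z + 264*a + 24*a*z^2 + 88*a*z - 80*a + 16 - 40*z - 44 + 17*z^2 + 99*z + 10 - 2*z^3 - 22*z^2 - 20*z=-512*a^3 + 256*a^2 + a*(24*z^2 + 8*z + 120) - 2*z^3 - 5*z^2 + 39*z - 18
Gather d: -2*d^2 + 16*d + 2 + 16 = -2*d^2 + 16*d + 18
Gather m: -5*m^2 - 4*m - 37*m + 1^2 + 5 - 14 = -5*m^2 - 41*m - 8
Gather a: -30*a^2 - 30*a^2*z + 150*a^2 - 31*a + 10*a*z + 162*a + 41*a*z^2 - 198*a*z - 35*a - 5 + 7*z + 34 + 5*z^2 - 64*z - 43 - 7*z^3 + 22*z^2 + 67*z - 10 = a^2*(120 - 30*z) + a*(41*z^2 - 188*z + 96) - 7*z^3 + 27*z^2 + 10*z - 24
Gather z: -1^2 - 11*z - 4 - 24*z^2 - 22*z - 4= -24*z^2 - 33*z - 9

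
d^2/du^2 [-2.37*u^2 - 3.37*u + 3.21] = -4.74000000000000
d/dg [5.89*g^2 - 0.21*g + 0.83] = 11.78*g - 0.21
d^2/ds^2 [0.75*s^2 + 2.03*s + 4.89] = 1.50000000000000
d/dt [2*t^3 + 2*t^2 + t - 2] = 6*t^2 + 4*t + 1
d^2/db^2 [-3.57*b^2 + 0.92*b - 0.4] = -7.14000000000000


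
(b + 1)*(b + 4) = b^2 + 5*b + 4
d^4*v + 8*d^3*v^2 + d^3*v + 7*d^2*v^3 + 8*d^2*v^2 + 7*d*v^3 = d*(d + v)*(d + 7*v)*(d*v + v)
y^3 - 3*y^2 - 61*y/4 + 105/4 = (y - 5)*(y - 3/2)*(y + 7/2)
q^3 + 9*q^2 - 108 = (q - 3)*(q + 6)^2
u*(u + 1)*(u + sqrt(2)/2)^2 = u^4 + u^3 + sqrt(2)*u^3 + u^2/2 + sqrt(2)*u^2 + u/2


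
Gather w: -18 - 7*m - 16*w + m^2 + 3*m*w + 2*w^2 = m^2 - 7*m + 2*w^2 + w*(3*m - 16) - 18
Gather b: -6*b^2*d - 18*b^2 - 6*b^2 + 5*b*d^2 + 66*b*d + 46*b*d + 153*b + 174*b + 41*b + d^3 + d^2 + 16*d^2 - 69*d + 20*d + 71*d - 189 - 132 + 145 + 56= b^2*(-6*d - 24) + b*(5*d^2 + 112*d + 368) + d^3 + 17*d^2 + 22*d - 120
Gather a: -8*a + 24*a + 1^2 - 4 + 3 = 16*a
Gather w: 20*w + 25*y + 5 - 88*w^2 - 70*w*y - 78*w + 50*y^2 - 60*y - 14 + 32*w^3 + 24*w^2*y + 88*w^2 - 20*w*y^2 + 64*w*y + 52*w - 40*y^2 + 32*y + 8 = 32*w^3 + 24*w^2*y + w*(-20*y^2 - 6*y - 6) + 10*y^2 - 3*y - 1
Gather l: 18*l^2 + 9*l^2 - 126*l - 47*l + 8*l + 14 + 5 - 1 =27*l^2 - 165*l + 18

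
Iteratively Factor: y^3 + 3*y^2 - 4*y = (y - 1)*(y^2 + 4*y) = y*(y - 1)*(y + 4)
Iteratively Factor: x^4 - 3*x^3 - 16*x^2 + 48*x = (x - 4)*(x^3 + x^2 - 12*x) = (x - 4)*(x + 4)*(x^2 - 3*x) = (x - 4)*(x - 3)*(x + 4)*(x)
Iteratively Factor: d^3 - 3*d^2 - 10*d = (d)*(d^2 - 3*d - 10) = d*(d - 5)*(d + 2)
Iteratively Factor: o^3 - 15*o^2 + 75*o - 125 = (o - 5)*(o^2 - 10*o + 25) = (o - 5)^2*(o - 5)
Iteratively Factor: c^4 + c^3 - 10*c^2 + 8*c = (c + 4)*(c^3 - 3*c^2 + 2*c) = (c - 1)*(c + 4)*(c^2 - 2*c) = c*(c - 1)*(c + 4)*(c - 2)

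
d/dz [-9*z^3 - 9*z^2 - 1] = 9*z*(-3*z - 2)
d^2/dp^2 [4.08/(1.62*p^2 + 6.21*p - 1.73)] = (-21.415104*p^2 - 82.091232*p + 4.08*(3.24*p + 6.21)*(6.48*p + 12.42) + 22.869216)/(1.62*p^2 + 6.21*p - 1.73)^3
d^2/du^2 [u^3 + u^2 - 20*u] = 6*u + 2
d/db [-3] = 0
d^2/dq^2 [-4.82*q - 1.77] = 0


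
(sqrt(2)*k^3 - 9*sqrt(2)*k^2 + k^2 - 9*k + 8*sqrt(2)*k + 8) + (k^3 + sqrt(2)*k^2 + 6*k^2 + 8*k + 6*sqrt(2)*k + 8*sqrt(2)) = k^3 + sqrt(2)*k^3 - 8*sqrt(2)*k^2 + 7*k^2 - k + 14*sqrt(2)*k + 8 + 8*sqrt(2)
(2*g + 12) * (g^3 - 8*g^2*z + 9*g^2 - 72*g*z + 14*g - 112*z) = 2*g^4 - 16*g^3*z + 30*g^3 - 240*g^2*z + 136*g^2 - 1088*g*z + 168*g - 1344*z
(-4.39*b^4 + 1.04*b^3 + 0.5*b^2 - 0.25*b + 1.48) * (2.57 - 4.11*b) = 18.0429*b^5 - 15.5567*b^4 + 0.6178*b^3 + 2.3125*b^2 - 6.7253*b + 3.8036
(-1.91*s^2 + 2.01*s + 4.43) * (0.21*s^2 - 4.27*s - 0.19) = -0.4011*s^4 + 8.5778*s^3 - 7.2895*s^2 - 19.298*s - 0.8417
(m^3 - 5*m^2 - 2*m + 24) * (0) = 0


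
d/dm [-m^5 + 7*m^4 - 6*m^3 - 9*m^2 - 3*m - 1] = -5*m^4 + 28*m^3 - 18*m^2 - 18*m - 3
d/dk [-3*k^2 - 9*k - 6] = -6*k - 9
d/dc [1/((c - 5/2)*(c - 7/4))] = 16*(17 - 8*c)/(64*c^4 - 544*c^3 + 1716*c^2 - 2380*c + 1225)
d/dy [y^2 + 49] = 2*y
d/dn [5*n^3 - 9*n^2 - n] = 15*n^2 - 18*n - 1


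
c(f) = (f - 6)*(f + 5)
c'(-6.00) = -13.00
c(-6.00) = 12.00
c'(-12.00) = -25.00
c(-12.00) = 126.00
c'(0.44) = -0.12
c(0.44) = -30.25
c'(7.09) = 13.18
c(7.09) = 13.18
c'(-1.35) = -3.70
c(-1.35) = -26.83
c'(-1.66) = -4.32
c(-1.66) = -25.58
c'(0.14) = -0.72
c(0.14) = -30.12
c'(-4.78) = -10.56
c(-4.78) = -2.37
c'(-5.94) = -12.88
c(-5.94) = 11.22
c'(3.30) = 5.60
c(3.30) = -22.41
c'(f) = 2*f - 1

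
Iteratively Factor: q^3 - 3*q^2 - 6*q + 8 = (q - 1)*(q^2 - 2*q - 8) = (q - 4)*(q - 1)*(q + 2)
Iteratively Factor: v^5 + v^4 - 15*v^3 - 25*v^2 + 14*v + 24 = (v - 1)*(v^4 + 2*v^3 - 13*v^2 - 38*v - 24) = (v - 1)*(v + 1)*(v^3 + v^2 - 14*v - 24) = (v - 1)*(v + 1)*(v + 2)*(v^2 - v - 12) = (v - 1)*(v + 1)*(v + 2)*(v + 3)*(v - 4)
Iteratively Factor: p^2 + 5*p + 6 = (p + 3)*(p + 2)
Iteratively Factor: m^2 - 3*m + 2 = (m - 1)*(m - 2)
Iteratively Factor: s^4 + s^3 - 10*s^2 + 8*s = (s + 4)*(s^3 - 3*s^2 + 2*s) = s*(s + 4)*(s^2 - 3*s + 2) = s*(s - 1)*(s + 4)*(s - 2)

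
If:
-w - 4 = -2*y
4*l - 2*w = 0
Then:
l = y - 2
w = 2*y - 4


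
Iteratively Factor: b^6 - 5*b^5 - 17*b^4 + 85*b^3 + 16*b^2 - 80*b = (b + 1)*(b^5 - 6*b^4 - 11*b^3 + 96*b^2 - 80*b) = (b - 1)*(b + 1)*(b^4 - 5*b^3 - 16*b^2 + 80*b) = (b - 5)*(b - 1)*(b + 1)*(b^3 - 16*b) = (b - 5)*(b - 1)*(b + 1)*(b + 4)*(b^2 - 4*b) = (b - 5)*(b - 4)*(b - 1)*(b + 1)*(b + 4)*(b)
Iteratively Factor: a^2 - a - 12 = (a - 4)*(a + 3)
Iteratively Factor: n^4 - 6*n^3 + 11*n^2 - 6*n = (n)*(n^3 - 6*n^2 + 11*n - 6) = n*(n - 1)*(n^2 - 5*n + 6) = n*(n - 3)*(n - 1)*(n - 2)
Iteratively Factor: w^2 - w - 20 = (w - 5)*(w + 4)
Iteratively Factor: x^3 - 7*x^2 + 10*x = (x - 2)*(x^2 - 5*x) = x*(x - 2)*(x - 5)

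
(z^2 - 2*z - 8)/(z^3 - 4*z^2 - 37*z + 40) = (z^2 - 2*z - 8)/(z^3 - 4*z^2 - 37*z + 40)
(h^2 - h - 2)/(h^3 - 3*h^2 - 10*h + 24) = (h + 1)/(h^2 - h - 12)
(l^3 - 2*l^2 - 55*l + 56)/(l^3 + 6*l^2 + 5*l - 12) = (l^2 - l - 56)/(l^2 + 7*l + 12)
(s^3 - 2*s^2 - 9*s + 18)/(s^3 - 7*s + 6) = (s - 3)/(s - 1)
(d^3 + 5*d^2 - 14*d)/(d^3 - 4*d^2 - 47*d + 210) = d*(d - 2)/(d^2 - 11*d + 30)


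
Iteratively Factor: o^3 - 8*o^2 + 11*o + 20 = (o - 5)*(o^2 - 3*o - 4) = (o - 5)*(o - 4)*(o + 1)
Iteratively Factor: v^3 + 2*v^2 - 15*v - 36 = (v + 3)*(v^2 - v - 12) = (v + 3)^2*(v - 4)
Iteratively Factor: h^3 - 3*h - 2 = (h + 1)*(h^2 - h - 2) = (h - 2)*(h + 1)*(h + 1)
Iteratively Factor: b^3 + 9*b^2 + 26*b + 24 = (b + 2)*(b^2 + 7*b + 12) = (b + 2)*(b + 3)*(b + 4)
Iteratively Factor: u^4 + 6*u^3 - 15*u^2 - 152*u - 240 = (u - 5)*(u^3 + 11*u^2 + 40*u + 48) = (u - 5)*(u + 4)*(u^2 + 7*u + 12) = (u - 5)*(u + 3)*(u + 4)*(u + 4)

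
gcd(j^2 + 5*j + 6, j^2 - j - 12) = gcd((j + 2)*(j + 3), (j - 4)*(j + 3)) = j + 3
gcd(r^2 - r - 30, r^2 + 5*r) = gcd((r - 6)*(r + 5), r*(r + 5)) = r + 5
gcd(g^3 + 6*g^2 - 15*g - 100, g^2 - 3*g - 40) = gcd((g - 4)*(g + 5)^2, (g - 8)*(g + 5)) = g + 5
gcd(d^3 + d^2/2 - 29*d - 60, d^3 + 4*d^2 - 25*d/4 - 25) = d^2 + 13*d/2 + 10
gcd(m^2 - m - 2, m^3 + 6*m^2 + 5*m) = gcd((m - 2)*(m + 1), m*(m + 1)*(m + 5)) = m + 1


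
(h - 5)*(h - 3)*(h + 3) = h^3 - 5*h^2 - 9*h + 45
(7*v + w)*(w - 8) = 7*v*w - 56*v + w^2 - 8*w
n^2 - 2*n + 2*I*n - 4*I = (n - 2)*(n + 2*I)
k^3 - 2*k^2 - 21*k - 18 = (k - 6)*(k + 1)*(k + 3)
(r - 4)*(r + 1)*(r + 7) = r^3 + 4*r^2 - 25*r - 28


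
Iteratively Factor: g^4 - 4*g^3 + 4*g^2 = (g)*(g^3 - 4*g^2 + 4*g) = g*(g - 2)*(g^2 - 2*g) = g*(g - 2)^2*(g)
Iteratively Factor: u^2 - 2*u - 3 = (u - 3)*(u + 1)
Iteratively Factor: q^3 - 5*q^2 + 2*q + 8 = (q - 2)*(q^2 - 3*q - 4) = (q - 4)*(q - 2)*(q + 1)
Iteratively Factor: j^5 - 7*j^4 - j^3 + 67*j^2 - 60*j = (j - 1)*(j^4 - 6*j^3 - 7*j^2 + 60*j) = (j - 4)*(j - 1)*(j^3 - 2*j^2 - 15*j) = (j - 5)*(j - 4)*(j - 1)*(j^2 + 3*j) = j*(j - 5)*(j - 4)*(j - 1)*(j + 3)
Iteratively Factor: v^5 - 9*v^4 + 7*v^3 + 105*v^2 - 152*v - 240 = (v + 3)*(v^4 - 12*v^3 + 43*v^2 - 24*v - 80) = (v - 4)*(v + 3)*(v^3 - 8*v^2 + 11*v + 20) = (v - 4)^2*(v + 3)*(v^2 - 4*v - 5) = (v - 5)*(v - 4)^2*(v + 3)*(v + 1)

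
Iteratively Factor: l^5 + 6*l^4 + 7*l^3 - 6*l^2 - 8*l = (l + 1)*(l^4 + 5*l^3 + 2*l^2 - 8*l) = (l + 1)*(l + 2)*(l^3 + 3*l^2 - 4*l) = (l - 1)*(l + 1)*(l + 2)*(l^2 + 4*l) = l*(l - 1)*(l + 1)*(l + 2)*(l + 4)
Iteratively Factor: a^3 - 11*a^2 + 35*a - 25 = (a - 1)*(a^2 - 10*a + 25) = (a - 5)*(a - 1)*(a - 5)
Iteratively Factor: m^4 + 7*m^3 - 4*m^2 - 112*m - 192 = (m + 3)*(m^3 + 4*m^2 - 16*m - 64) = (m + 3)*(m + 4)*(m^2 - 16) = (m + 3)*(m + 4)^2*(m - 4)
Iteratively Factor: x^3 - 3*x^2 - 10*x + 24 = (x - 4)*(x^2 + x - 6) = (x - 4)*(x + 3)*(x - 2)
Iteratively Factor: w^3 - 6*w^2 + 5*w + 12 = (w + 1)*(w^2 - 7*w + 12) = (w - 4)*(w + 1)*(w - 3)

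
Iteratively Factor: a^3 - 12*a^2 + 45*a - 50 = (a - 2)*(a^2 - 10*a + 25) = (a - 5)*(a - 2)*(a - 5)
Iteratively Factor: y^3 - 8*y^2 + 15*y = (y - 3)*(y^2 - 5*y) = (y - 5)*(y - 3)*(y)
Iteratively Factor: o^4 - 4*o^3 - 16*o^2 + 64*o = (o)*(o^3 - 4*o^2 - 16*o + 64) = o*(o - 4)*(o^2 - 16) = o*(o - 4)^2*(o + 4)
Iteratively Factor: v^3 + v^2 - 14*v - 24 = (v + 2)*(v^2 - v - 12) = (v - 4)*(v + 2)*(v + 3)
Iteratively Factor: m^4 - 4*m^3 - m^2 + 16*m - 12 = (m - 2)*(m^3 - 2*m^2 - 5*m + 6) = (m - 2)*(m + 2)*(m^2 - 4*m + 3) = (m - 3)*(m - 2)*(m + 2)*(m - 1)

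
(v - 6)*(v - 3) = v^2 - 9*v + 18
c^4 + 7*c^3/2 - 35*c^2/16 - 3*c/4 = c*(c - 3/4)*(c + 1/4)*(c + 4)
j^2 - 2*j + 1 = (j - 1)^2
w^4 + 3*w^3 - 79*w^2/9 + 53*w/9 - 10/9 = (w - 1)*(w - 2/3)*(w - 1/3)*(w + 5)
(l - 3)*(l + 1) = l^2 - 2*l - 3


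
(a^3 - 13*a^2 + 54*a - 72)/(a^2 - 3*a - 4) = (a^2 - 9*a + 18)/(a + 1)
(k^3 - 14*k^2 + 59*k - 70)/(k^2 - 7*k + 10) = k - 7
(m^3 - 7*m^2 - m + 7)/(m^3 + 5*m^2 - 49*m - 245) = (m^2 - 1)/(m^2 + 12*m + 35)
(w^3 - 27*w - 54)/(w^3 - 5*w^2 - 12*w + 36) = (w + 3)/(w - 2)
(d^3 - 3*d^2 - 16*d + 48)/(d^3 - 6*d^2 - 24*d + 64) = (d^2 - 7*d + 12)/(d^2 - 10*d + 16)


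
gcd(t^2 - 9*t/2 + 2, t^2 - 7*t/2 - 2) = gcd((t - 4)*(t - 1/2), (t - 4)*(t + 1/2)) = t - 4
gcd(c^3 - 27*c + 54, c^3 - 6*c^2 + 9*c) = c^2 - 6*c + 9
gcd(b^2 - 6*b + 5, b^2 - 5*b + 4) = b - 1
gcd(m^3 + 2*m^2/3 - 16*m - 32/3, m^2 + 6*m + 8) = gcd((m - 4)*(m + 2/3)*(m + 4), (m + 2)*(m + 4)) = m + 4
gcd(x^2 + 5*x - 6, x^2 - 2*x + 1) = x - 1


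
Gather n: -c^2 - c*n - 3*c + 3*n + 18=-c^2 - 3*c + n*(3 - c) + 18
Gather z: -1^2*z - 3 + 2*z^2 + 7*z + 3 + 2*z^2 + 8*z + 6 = 4*z^2 + 14*z + 6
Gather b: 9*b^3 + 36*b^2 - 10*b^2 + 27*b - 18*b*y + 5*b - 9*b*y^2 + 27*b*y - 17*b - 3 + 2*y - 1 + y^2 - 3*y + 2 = 9*b^3 + 26*b^2 + b*(-9*y^2 + 9*y + 15) + y^2 - y - 2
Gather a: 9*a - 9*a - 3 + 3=0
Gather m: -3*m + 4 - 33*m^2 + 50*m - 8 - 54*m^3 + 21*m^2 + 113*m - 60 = -54*m^3 - 12*m^2 + 160*m - 64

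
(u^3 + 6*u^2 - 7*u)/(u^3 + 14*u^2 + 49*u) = (u - 1)/(u + 7)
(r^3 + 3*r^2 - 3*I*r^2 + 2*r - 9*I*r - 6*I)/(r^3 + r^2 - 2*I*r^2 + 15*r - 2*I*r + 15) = (r^2 + r*(2 - 3*I) - 6*I)/(r^2 - 2*I*r + 15)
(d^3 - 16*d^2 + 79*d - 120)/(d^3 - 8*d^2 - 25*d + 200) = (d - 3)/(d + 5)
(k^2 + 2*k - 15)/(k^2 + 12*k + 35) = (k - 3)/(k + 7)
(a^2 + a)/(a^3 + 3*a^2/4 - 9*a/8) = 8*(a + 1)/(8*a^2 + 6*a - 9)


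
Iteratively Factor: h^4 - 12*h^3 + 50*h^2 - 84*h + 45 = (h - 1)*(h^3 - 11*h^2 + 39*h - 45) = (h - 3)*(h - 1)*(h^2 - 8*h + 15) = (h - 5)*(h - 3)*(h - 1)*(h - 3)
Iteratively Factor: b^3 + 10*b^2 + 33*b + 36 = (b + 3)*(b^2 + 7*b + 12) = (b + 3)*(b + 4)*(b + 3)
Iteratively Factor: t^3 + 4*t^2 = (t)*(t^2 + 4*t) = t^2*(t + 4)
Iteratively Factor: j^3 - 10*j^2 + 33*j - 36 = (j - 3)*(j^2 - 7*j + 12) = (j - 3)^2*(j - 4)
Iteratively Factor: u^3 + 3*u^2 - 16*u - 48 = (u - 4)*(u^2 + 7*u + 12) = (u - 4)*(u + 3)*(u + 4)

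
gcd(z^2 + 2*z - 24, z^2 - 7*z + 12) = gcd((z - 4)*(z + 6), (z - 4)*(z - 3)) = z - 4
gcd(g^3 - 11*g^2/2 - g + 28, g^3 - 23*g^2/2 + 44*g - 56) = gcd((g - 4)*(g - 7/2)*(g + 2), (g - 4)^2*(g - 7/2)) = g^2 - 15*g/2 + 14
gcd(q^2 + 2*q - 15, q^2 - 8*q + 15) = q - 3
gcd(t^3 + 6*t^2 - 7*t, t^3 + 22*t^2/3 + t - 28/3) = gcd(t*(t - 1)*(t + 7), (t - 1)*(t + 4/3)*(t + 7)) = t^2 + 6*t - 7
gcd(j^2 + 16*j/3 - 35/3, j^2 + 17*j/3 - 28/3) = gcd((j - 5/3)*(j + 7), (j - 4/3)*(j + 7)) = j + 7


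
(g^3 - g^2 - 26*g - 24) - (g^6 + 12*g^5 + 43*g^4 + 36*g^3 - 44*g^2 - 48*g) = -g^6 - 12*g^5 - 43*g^4 - 35*g^3 + 43*g^2 + 22*g - 24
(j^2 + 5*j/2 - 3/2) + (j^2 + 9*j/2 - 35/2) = 2*j^2 + 7*j - 19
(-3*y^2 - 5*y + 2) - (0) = -3*y^2 - 5*y + 2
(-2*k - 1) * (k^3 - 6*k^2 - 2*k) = -2*k^4 + 11*k^3 + 10*k^2 + 2*k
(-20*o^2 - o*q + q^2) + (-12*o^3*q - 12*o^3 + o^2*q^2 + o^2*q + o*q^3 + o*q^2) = -12*o^3*q - 12*o^3 + o^2*q^2 + o^2*q - 20*o^2 + o*q^3 + o*q^2 - o*q + q^2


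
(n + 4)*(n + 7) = n^2 + 11*n + 28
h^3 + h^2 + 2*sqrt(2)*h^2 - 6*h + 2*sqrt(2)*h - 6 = (h + 1)*(h - sqrt(2))*(h + 3*sqrt(2))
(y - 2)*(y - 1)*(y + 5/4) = y^3 - 7*y^2/4 - 7*y/4 + 5/2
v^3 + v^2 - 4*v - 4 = (v - 2)*(v + 1)*(v + 2)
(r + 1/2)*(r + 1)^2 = r^3 + 5*r^2/2 + 2*r + 1/2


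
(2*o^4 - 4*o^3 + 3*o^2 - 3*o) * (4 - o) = -2*o^5 + 12*o^4 - 19*o^3 + 15*o^2 - 12*o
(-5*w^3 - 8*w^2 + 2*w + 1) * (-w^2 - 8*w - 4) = 5*w^5 + 48*w^4 + 82*w^3 + 15*w^2 - 16*w - 4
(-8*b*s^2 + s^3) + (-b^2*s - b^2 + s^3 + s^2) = -b^2*s - b^2 - 8*b*s^2 + 2*s^3 + s^2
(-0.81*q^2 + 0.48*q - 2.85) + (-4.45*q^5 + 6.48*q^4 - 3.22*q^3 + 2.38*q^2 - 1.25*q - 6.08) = -4.45*q^5 + 6.48*q^4 - 3.22*q^3 + 1.57*q^2 - 0.77*q - 8.93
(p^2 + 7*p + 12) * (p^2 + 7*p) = p^4 + 14*p^3 + 61*p^2 + 84*p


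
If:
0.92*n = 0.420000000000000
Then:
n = 0.46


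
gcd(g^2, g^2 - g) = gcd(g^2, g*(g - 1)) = g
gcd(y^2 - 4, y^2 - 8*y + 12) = y - 2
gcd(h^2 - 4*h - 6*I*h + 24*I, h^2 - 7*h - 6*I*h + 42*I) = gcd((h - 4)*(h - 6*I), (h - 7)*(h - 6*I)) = h - 6*I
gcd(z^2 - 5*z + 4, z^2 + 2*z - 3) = z - 1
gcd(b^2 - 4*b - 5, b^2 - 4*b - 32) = 1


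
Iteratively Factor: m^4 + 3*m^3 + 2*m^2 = (m)*(m^3 + 3*m^2 + 2*m) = m^2*(m^2 + 3*m + 2) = m^2*(m + 1)*(m + 2)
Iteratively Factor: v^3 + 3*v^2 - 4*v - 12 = (v - 2)*(v^2 + 5*v + 6) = (v - 2)*(v + 3)*(v + 2)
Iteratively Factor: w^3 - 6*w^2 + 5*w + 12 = (w - 4)*(w^2 - 2*w - 3) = (w - 4)*(w - 3)*(w + 1)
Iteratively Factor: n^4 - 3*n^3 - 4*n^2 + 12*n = (n + 2)*(n^3 - 5*n^2 + 6*n) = n*(n + 2)*(n^2 - 5*n + 6) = n*(n - 3)*(n + 2)*(n - 2)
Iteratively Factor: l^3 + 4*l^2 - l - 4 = (l + 4)*(l^2 - 1) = (l + 1)*(l + 4)*(l - 1)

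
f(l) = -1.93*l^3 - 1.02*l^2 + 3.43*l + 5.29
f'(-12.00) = -805.85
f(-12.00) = 3152.29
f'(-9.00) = -447.20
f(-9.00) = 1298.77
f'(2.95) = -52.98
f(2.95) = -43.02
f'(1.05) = -5.10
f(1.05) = 5.53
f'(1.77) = -18.32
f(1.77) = -2.54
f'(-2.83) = -37.17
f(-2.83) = 31.16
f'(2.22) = -29.63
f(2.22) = -13.24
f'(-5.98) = -191.42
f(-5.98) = 361.03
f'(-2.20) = -20.11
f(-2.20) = 13.36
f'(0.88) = -2.85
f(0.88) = 6.20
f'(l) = -5.79*l^2 - 2.04*l + 3.43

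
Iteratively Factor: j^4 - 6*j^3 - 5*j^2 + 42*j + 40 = (j - 5)*(j^3 - j^2 - 10*j - 8) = (j - 5)*(j + 2)*(j^2 - 3*j - 4) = (j - 5)*(j + 1)*(j + 2)*(j - 4)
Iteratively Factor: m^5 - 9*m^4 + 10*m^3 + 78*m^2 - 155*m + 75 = (m + 3)*(m^4 - 12*m^3 + 46*m^2 - 60*m + 25) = (m - 5)*(m + 3)*(m^3 - 7*m^2 + 11*m - 5) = (m - 5)^2*(m + 3)*(m^2 - 2*m + 1) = (m - 5)^2*(m - 1)*(m + 3)*(m - 1)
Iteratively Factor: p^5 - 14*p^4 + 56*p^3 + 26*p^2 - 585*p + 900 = (p - 3)*(p^4 - 11*p^3 + 23*p^2 + 95*p - 300) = (p - 5)*(p - 3)*(p^3 - 6*p^2 - 7*p + 60) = (p - 5)^2*(p - 3)*(p^2 - p - 12) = (p - 5)^2*(p - 4)*(p - 3)*(p + 3)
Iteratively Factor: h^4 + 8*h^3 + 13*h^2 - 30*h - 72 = (h + 4)*(h^3 + 4*h^2 - 3*h - 18) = (h - 2)*(h + 4)*(h^2 + 6*h + 9) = (h - 2)*(h + 3)*(h + 4)*(h + 3)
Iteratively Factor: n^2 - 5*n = (n)*(n - 5)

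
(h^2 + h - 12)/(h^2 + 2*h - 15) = (h + 4)/(h + 5)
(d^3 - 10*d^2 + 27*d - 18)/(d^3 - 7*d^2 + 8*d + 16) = (d^3 - 10*d^2 + 27*d - 18)/(d^3 - 7*d^2 + 8*d + 16)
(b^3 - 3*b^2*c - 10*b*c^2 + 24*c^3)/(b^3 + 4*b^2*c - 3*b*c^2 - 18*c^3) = (b - 4*c)/(b + 3*c)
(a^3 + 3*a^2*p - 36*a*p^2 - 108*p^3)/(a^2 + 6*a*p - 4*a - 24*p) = (a^2 - 3*a*p - 18*p^2)/(a - 4)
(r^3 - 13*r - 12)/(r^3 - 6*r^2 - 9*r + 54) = (r^2 - 3*r - 4)/(r^2 - 9*r + 18)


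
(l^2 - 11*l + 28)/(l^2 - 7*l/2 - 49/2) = 2*(l - 4)/(2*l + 7)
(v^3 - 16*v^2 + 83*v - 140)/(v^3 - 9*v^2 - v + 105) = (v - 4)/(v + 3)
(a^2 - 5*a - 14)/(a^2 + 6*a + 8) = (a - 7)/(a + 4)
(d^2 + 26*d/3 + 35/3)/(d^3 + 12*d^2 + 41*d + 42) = (d + 5/3)/(d^2 + 5*d + 6)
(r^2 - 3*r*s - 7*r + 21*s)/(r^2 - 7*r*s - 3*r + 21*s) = (r^2 - 3*r*s - 7*r + 21*s)/(r^2 - 7*r*s - 3*r + 21*s)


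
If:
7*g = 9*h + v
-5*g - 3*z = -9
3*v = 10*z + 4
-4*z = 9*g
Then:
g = -36/7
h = -1594/189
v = 838/21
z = 81/7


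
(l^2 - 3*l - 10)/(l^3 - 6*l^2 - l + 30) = 1/(l - 3)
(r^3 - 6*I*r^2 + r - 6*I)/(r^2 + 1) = r - 6*I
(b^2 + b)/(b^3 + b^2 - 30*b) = (b + 1)/(b^2 + b - 30)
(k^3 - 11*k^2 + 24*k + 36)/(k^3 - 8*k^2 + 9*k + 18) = (k - 6)/(k - 3)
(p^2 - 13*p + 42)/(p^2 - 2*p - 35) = (p - 6)/(p + 5)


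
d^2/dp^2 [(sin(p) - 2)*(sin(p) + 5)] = -3*sin(p) + 2*cos(2*p)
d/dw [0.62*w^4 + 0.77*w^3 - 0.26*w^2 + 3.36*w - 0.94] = 2.48*w^3 + 2.31*w^2 - 0.52*w + 3.36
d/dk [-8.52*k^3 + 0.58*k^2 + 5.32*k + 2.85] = -25.56*k^2 + 1.16*k + 5.32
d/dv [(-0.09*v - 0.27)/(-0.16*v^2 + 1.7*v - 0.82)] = (-0.0144*v^2 - 0.0864*v + 0.5328)/(0.0256*v^4 - 0.544*v^3 + 3.1524*v^2 - 2.788*v + 0.6724)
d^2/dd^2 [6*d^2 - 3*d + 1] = 12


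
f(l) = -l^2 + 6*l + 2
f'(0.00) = 6.00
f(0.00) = 2.00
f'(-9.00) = 24.00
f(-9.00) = -133.00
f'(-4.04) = 14.08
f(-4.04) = -38.56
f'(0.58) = 4.84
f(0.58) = 5.14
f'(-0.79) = 7.58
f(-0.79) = -3.36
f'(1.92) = 2.16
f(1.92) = 9.83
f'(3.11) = -0.22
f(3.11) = 10.99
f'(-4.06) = 14.12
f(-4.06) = -38.84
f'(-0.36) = 6.72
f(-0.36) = -0.29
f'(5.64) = -5.28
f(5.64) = 4.03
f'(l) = 6 - 2*l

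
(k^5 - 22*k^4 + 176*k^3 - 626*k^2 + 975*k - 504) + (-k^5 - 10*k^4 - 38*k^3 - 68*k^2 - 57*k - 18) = -32*k^4 + 138*k^3 - 694*k^2 + 918*k - 522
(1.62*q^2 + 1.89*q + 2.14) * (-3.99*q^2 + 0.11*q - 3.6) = -6.4638*q^4 - 7.3629*q^3 - 14.1627*q^2 - 6.5686*q - 7.704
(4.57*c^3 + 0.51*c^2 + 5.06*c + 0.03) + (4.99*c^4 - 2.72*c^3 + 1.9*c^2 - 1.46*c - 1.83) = 4.99*c^4 + 1.85*c^3 + 2.41*c^2 + 3.6*c - 1.8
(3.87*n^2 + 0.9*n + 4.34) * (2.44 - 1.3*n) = -5.031*n^3 + 8.2728*n^2 - 3.446*n + 10.5896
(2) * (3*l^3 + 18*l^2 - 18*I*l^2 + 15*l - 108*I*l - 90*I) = 6*l^3 + 36*l^2 - 36*I*l^2 + 30*l - 216*I*l - 180*I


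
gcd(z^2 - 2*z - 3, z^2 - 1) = z + 1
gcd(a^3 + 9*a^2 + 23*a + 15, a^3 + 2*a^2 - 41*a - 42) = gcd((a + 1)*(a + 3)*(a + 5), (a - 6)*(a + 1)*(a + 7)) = a + 1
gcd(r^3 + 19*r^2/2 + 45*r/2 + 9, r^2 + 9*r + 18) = r^2 + 9*r + 18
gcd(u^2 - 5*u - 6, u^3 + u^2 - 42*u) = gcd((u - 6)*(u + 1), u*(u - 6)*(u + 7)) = u - 6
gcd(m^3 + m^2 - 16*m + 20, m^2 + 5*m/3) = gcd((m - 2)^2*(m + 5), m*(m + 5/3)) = 1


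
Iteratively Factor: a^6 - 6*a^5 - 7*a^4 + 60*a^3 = (a - 4)*(a^5 - 2*a^4 - 15*a^3) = a*(a - 4)*(a^4 - 2*a^3 - 15*a^2) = a*(a - 5)*(a - 4)*(a^3 + 3*a^2) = a^2*(a - 5)*(a - 4)*(a^2 + 3*a) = a^2*(a - 5)*(a - 4)*(a + 3)*(a)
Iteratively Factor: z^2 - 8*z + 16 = (z - 4)*(z - 4)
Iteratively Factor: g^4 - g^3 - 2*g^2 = (g)*(g^3 - g^2 - 2*g) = g*(g + 1)*(g^2 - 2*g) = g*(g - 2)*(g + 1)*(g)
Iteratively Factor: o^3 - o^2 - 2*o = (o + 1)*(o^2 - 2*o) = (o - 2)*(o + 1)*(o)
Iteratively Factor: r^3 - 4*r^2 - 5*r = (r + 1)*(r^2 - 5*r) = (r - 5)*(r + 1)*(r)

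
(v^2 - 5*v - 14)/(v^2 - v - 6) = (v - 7)/(v - 3)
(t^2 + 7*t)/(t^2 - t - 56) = t/(t - 8)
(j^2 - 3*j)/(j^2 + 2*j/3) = 3*(j - 3)/(3*j + 2)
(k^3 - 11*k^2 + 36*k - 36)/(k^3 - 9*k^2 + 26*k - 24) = (k - 6)/(k - 4)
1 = 1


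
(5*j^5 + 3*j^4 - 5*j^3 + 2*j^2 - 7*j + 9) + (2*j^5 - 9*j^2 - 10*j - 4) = 7*j^5 + 3*j^4 - 5*j^3 - 7*j^2 - 17*j + 5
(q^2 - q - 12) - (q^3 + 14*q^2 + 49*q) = -q^3 - 13*q^2 - 50*q - 12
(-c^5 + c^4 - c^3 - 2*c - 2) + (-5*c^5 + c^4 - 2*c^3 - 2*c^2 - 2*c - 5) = -6*c^5 + 2*c^4 - 3*c^3 - 2*c^2 - 4*c - 7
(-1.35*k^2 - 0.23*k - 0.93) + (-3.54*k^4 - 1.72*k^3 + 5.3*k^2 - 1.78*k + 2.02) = -3.54*k^4 - 1.72*k^3 + 3.95*k^2 - 2.01*k + 1.09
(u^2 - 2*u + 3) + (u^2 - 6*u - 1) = 2*u^2 - 8*u + 2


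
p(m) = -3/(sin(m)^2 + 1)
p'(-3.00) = 0.81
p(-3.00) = -2.94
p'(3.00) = -0.81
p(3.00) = -2.94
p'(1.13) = 0.70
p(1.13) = -1.65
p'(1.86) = -0.45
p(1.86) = -1.56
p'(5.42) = -1.19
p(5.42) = -1.90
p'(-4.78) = 0.10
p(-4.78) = -1.50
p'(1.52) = 0.08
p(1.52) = -1.50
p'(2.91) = -1.21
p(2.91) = -2.85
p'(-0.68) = -1.51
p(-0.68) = -2.15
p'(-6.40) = -0.68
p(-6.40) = -2.96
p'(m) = 6*sin(m)*cos(m)/(sin(m)^2 + 1)^2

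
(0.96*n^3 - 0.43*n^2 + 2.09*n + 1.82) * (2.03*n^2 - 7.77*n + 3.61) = 1.9488*n^5 - 8.3321*n^4 + 11.0494*n^3 - 14.097*n^2 - 6.5965*n + 6.5702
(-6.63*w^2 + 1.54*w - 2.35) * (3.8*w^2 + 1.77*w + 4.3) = -25.194*w^4 - 5.8831*w^3 - 34.7132*w^2 + 2.4625*w - 10.105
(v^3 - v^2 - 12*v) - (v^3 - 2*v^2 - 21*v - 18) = v^2 + 9*v + 18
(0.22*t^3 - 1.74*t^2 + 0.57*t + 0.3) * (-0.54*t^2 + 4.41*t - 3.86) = -0.1188*t^5 + 1.9098*t^4 - 8.8304*t^3 + 9.0681*t^2 - 0.8772*t - 1.158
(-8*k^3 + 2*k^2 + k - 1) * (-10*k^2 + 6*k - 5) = 80*k^5 - 68*k^4 + 42*k^3 + 6*k^2 - 11*k + 5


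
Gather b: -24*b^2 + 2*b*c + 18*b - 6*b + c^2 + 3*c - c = -24*b^2 + b*(2*c + 12) + c^2 + 2*c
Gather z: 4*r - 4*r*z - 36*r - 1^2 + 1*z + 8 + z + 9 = -32*r + z*(2 - 4*r) + 16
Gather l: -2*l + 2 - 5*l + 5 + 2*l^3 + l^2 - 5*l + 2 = 2*l^3 + l^2 - 12*l + 9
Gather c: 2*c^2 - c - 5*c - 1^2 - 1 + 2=2*c^2 - 6*c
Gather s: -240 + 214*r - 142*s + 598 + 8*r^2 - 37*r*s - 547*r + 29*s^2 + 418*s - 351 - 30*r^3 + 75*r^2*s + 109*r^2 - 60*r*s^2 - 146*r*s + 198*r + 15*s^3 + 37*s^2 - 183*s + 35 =-30*r^3 + 117*r^2 - 135*r + 15*s^3 + s^2*(66 - 60*r) + s*(75*r^2 - 183*r + 93) + 42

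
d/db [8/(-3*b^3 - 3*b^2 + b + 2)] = 8*(9*b^2 + 6*b - 1)/(3*b^3 + 3*b^2 - b - 2)^2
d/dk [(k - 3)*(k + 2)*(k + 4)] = 3*k^2 + 6*k - 10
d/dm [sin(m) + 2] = cos(m)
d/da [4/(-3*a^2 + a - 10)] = 4*(6*a - 1)/(3*a^2 - a + 10)^2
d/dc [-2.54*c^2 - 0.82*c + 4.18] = -5.08*c - 0.82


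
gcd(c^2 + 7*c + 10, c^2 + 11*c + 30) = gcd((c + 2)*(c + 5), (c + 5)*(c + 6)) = c + 5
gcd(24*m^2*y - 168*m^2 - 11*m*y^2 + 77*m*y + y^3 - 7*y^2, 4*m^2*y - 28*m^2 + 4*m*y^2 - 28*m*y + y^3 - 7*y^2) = y - 7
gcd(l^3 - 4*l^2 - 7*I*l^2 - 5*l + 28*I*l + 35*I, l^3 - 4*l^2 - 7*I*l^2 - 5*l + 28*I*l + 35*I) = l^3 + l^2*(-4 - 7*I) + l*(-5 + 28*I) + 35*I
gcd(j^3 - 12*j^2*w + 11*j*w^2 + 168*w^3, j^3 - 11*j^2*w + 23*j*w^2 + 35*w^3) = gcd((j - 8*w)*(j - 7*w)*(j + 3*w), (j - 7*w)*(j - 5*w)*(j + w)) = -j + 7*w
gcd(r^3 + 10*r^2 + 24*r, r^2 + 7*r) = r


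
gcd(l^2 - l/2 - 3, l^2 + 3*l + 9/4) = l + 3/2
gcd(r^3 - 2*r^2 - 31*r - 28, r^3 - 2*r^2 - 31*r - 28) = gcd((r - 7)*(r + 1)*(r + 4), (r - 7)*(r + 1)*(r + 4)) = r^3 - 2*r^2 - 31*r - 28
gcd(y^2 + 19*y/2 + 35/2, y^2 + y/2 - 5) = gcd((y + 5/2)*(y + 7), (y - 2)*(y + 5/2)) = y + 5/2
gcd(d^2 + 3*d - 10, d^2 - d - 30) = d + 5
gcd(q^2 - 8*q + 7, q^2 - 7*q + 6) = q - 1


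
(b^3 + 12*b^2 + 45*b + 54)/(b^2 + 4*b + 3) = (b^2 + 9*b + 18)/(b + 1)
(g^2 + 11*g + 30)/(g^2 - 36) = (g + 5)/(g - 6)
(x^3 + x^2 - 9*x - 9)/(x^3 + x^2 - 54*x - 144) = (x^2 - 2*x - 3)/(x^2 - 2*x - 48)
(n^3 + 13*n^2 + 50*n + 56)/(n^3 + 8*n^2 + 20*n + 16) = (n + 7)/(n + 2)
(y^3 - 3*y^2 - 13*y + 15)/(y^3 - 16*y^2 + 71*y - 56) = (y^2 - 2*y - 15)/(y^2 - 15*y + 56)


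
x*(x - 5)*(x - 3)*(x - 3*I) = x^4 - 8*x^3 - 3*I*x^3 + 15*x^2 + 24*I*x^2 - 45*I*x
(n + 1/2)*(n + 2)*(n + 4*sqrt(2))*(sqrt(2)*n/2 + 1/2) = sqrt(2)*n^4/2 + 5*sqrt(2)*n^3/4 + 9*n^3/2 + 5*sqrt(2)*n^2/2 + 45*n^2/4 + 9*n/2 + 5*sqrt(2)*n + 2*sqrt(2)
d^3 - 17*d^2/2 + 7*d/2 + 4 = (d - 8)*(d - 1)*(d + 1/2)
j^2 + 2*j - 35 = (j - 5)*(j + 7)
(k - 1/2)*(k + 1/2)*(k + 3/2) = k^3 + 3*k^2/2 - k/4 - 3/8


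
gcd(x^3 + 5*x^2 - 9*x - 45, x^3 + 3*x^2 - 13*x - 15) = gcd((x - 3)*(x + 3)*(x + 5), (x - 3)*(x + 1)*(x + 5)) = x^2 + 2*x - 15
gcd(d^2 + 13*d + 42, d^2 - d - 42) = d + 6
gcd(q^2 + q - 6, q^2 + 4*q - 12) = q - 2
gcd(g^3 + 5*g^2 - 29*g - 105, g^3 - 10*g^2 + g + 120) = g^2 - 2*g - 15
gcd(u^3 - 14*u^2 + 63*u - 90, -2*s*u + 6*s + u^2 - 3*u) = u - 3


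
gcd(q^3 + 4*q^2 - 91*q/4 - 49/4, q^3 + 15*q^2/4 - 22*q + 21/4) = q + 7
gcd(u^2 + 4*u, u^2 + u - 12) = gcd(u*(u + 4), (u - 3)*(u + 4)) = u + 4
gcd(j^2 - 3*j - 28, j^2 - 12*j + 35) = j - 7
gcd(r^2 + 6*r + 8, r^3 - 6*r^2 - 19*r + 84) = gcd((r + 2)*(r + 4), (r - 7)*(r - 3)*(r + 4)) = r + 4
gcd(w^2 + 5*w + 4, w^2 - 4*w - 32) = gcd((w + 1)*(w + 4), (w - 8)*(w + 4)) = w + 4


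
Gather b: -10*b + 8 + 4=12 - 10*b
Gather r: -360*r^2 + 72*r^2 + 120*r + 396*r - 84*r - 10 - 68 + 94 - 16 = -288*r^2 + 432*r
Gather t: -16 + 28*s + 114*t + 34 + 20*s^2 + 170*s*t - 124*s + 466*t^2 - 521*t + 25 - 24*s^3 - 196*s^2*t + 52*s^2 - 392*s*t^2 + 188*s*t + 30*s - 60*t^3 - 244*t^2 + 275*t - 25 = -24*s^3 + 72*s^2 - 66*s - 60*t^3 + t^2*(222 - 392*s) + t*(-196*s^2 + 358*s - 132) + 18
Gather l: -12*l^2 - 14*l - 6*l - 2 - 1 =-12*l^2 - 20*l - 3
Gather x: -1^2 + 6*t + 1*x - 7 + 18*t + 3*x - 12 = 24*t + 4*x - 20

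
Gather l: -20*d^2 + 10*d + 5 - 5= -20*d^2 + 10*d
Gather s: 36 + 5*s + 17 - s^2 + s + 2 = -s^2 + 6*s + 55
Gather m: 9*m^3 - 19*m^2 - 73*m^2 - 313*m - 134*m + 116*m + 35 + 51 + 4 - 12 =9*m^3 - 92*m^2 - 331*m + 78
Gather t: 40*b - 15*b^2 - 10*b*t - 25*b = -15*b^2 - 10*b*t + 15*b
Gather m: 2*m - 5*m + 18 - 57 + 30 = -3*m - 9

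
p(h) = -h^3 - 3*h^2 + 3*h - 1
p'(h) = -3*h^2 - 6*h + 3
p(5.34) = -222.80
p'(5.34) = -114.59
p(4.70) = -156.99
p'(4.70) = -91.47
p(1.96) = -14.17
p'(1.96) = -20.28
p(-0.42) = -2.72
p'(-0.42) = 4.99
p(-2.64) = -11.43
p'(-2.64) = -2.07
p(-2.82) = -10.89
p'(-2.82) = -3.94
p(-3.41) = -6.46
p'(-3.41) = -11.42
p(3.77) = -85.91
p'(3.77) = -62.26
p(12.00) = -2125.00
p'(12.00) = -501.00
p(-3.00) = -10.00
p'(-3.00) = -6.00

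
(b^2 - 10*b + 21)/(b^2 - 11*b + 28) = (b - 3)/(b - 4)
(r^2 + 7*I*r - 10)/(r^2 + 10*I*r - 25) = (r + 2*I)/(r + 5*I)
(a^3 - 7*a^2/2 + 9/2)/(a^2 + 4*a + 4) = (2*a^3 - 7*a^2 + 9)/(2*(a^2 + 4*a + 4))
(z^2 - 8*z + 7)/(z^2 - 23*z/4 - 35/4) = 4*(z - 1)/(4*z + 5)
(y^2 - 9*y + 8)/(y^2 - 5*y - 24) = (y - 1)/(y + 3)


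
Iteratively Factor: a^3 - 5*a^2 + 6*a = (a)*(a^2 - 5*a + 6) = a*(a - 3)*(a - 2)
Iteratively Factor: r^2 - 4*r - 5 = (r - 5)*(r + 1)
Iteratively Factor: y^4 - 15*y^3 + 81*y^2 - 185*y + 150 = (y - 3)*(y^3 - 12*y^2 + 45*y - 50) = (y - 5)*(y - 3)*(y^2 - 7*y + 10) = (y - 5)^2*(y - 3)*(y - 2)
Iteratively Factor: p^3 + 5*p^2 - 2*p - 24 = (p + 3)*(p^2 + 2*p - 8) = (p + 3)*(p + 4)*(p - 2)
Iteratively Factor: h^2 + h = (h + 1)*(h)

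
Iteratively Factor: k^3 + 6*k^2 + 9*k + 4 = (k + 1)*(k^2 + 5*k + 4) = (k + 1)^2*(k + 4)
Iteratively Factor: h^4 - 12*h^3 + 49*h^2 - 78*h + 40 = (h - 2)*(h^3 - 10*h^2 + 29*h - 20) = (h - 5)*(h - 2)*(h^2 - 5*h + 4) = (h - 5)*(h - 2)*(h - 1)*(h - 4)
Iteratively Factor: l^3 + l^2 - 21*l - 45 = (l + 3)*(l^2 - 2*l - 15) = (l + 3)^2*(l - 5)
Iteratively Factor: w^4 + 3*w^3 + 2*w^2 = (w + 2)*(w^3 + w^2) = (w + 1)*(w + 2)*(w^2) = w*(w + 1)*(w + 2)*(w)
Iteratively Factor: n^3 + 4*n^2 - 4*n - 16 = (n + 2)*(n^2 + 2*n - 8) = (n - 2)*(n + 2)*(n + 4)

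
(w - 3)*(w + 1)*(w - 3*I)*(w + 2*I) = w^4 - 2*w^3 - I*w^3 + 3*w^2 + 2*I*w^2 - 12*w + 3*I*w - 18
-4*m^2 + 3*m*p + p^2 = (-m + p)*(4*m + p)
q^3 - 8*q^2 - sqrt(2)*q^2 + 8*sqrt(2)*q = q*(q - 8)*(q - sqrt(2))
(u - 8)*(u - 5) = u^2 - 13*u + 40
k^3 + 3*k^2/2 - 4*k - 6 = (k - 2)*(k + 3/2)*(k + 2)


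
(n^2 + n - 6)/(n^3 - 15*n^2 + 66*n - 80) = (n + 3)/(n^2 - 13*n + 40)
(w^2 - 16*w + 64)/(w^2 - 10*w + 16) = (w - 8)/(w - 2)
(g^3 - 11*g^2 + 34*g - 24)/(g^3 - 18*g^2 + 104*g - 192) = (g - 1)/(g - 8)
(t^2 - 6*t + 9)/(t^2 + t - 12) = (t - 3)/(t + 4)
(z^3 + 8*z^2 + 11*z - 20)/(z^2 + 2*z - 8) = (z^2 + 4*z - 5)/(z - 2)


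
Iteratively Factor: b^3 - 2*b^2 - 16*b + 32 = (b - 2)*(b^2 - 16) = (b - 4)*(b - 2)*(b + 4)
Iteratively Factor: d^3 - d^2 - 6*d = (d + 2)*(d^2 - 3*d) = d*(d + 2)*(d - 3)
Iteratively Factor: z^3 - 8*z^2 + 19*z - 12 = (z - 3)*(z^2 - 5*z + 4) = (z - 3)*(z - 1)*(z - 4)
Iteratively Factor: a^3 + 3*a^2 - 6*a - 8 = (a + 4)*(a^2 - a - 2) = (a + 1)*(a + 4)*(a - 2)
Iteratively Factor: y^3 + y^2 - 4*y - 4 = (y - 2)*(y^2 + 3*y + 2) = (y - 2)*(y + 2)*(y + 1)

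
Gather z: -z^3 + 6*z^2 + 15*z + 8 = -z^3 + 6*z^2 + 15*z + 8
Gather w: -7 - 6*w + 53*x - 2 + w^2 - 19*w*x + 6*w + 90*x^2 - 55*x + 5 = w^2 - 19*w*x + 90*x^2 - 2*x - 4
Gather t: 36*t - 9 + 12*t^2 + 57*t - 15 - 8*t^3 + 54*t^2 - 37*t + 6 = -8*t^3 + 66*t^2 + 56*t - 18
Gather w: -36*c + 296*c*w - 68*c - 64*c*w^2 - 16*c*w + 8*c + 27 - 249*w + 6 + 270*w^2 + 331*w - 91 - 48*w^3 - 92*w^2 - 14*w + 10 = -96*c - 48*w^3 + w^2*(178 - 64*c) + w*(280*c + 68) - 48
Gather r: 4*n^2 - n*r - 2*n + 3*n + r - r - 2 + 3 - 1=4*n^2 - n*r + n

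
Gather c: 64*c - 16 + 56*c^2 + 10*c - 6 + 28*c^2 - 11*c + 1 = 84*c^2 + 63*c - 21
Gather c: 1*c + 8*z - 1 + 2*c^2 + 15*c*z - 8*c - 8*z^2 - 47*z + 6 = 2*c^2 + c*(15*z - 7) - 8*z^2 - 39*z + 5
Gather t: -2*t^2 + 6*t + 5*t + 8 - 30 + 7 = -2*t^2 + 11*t - 15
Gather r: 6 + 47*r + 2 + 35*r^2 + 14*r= 35*r^2 + 61*r + 8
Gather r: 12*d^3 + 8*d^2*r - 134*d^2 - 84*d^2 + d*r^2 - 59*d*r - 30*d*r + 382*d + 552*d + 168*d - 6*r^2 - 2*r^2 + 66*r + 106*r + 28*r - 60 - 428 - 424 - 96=12*d^3 - 218*d^2 + 1102*d + r^2*(d - 8) + r*(8*d^2 - 89*d + 200) - 1008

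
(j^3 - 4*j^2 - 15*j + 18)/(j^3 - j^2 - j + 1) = (j^2 - 3*j - 18)/(j^2 - 1)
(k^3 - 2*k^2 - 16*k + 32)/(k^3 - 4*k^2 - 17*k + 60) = (k^2 - 6*k + 8)/(k^2 - 8*k + 15)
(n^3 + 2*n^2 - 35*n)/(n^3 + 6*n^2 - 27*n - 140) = n/(n + 4)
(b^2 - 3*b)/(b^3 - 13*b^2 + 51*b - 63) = b/(b^2 - 10*b + 21)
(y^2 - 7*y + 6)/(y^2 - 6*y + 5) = (y - 6)/(y - 5)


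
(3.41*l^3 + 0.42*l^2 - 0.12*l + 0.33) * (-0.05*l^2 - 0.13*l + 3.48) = -0.1705*l^5 - 0.4643*l^4 + 11.8182*l^3 + 1.4607*l^2 - 0.4605*l + 1.1484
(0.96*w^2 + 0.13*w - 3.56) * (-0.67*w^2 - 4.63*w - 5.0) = -0.6432*w^4 - 4.5319*w^3 - 3.0167*w^2 + 15.8328*w + 17.8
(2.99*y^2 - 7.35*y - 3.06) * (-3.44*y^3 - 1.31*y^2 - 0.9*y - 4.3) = -10.2856*y^5 + 21.3671*y^4 + 17.4639*y^3 - 2.2334*y^2 + 34.359*y + 13.158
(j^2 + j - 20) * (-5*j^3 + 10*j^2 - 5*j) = -5*j^5 + 5*j^4 + 105*j^3 - 205*j^2 + 100*j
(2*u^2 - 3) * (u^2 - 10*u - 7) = 2*u^4 - 20*u^3 - 17*u^2 + 30*u + 21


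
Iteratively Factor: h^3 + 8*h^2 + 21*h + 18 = (h + 3)*(h^2 + 5*h + 6) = (h + 2)*(h + 3)*(h + 3)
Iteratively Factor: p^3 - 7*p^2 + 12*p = (p - 3)*(p^2 - 4*p) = p*(p - 3)*(p - 4)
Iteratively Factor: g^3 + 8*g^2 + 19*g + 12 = (g + 1)*(g^2 + 7*g + 12) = (g + 1)*(g + 3)*(g + 4)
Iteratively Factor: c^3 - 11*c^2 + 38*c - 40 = (c - 4)*(c^2 - 7*c + 10) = (c - 5)*(c - 4)*(c - 2)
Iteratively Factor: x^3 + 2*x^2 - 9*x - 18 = (x + 2)*(x^2 - 9) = (x + 2)*(x + 3)*(x - 3)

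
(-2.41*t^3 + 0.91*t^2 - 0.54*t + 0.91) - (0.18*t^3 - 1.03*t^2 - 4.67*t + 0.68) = -2.59*t^3 + 1.94*t^2 + 4.13*t + 0.23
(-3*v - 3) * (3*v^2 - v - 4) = -9*v^3 - 6*v^2 + 15*v + 12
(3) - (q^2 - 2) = 5 - q^2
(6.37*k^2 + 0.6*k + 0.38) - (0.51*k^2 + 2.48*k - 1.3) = 5.86*k^2 - 1.88*k + 1.68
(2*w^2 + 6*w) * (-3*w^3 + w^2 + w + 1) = -6*w^5 - 16*w^4 + 8*w^3 + 8*w^2 + 6*w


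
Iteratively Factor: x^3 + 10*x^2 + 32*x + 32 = (x + 4)*(x^2 + 6*x + 8) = (x + 2)*(x + 4)*(x + 4)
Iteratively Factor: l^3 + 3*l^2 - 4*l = (l - 1)*(l^2 + 4*l) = l*(l - 1)*(l + 4)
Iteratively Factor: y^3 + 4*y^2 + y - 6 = (y - 1)*(y^2 + 5*y + 6) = (y - 1)*(y + 3)*(y + 2)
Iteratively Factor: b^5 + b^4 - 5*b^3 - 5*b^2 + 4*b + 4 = (b + 1)*(b^4 - 5*b^2 + 4) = (b - 1)*(b + 1)*(b^3 + b^2 - 4*b - 4) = (b - 1)*(b + 1)*(b + 2)*(b^2 - b - 2) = (b - 1)*(b + 1)^2*(b + 2)*(b - 2)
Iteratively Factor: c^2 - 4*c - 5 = (c - 5)*(c + 1)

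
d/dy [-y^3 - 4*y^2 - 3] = y*(-3*y - 8)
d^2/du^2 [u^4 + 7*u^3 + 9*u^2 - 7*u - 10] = 12*u^2 + 42*u + 18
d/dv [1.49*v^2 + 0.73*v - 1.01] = 2.98*v + 0.73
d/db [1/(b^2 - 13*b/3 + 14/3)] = 3*(13 - 6*b)/(3*b^2 - 13*b + 14)^2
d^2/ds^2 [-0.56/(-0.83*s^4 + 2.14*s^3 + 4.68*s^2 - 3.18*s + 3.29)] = ((-5.5776*s^2 + 7.1904*s + 5.2416)*(-0.83*s^4 + 2.14*s^3 + 4.68*s^2 - 3.18*s + 3.29) - 0.56*(3.32*s^3 - 6.42*s^2 - 9.36*s + 3.18)*(6.64*s^3 - 12.84*s^2 - 18.72*s + 6.36))/(-0.83*s^4 + 2.14*s^3 + 4.68*s^2 - 3.18*s + 3.29)^3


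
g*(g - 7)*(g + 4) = g^3 - 3*g^2 - 28*g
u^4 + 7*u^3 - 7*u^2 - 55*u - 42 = (u - 3)*(u + 1)*(u + 2)*(u + 7)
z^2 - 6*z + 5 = (z - 5)*(z - 1)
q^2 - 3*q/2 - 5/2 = (q - 5/2)*(q + 1)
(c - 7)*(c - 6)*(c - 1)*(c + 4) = c^4 - 10*c^3 - c^2 + 178*c - 168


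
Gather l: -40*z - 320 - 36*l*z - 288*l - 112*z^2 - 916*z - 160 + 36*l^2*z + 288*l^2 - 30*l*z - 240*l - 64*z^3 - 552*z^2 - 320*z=l^2*(36*z + 288) + l*(-66*z - 528) - 64*z^3 - 664*z^2 - 1276*z - 480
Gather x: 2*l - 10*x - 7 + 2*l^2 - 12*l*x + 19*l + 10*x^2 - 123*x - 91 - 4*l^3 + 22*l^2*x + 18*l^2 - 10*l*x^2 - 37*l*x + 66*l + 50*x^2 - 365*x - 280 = -4*l^3 + 20*l^2 + 87*l + x^2*(60 - 10*l) + x*(22*l^2 - 49*l - 498) - 378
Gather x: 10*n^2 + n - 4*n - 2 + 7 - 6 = 10*n^2 - 3*n - 1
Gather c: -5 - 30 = -35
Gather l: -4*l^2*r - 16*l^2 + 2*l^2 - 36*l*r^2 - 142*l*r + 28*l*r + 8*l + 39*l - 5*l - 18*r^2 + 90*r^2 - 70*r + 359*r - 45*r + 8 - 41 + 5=l^2*(-4*r - 14) + l*(-36*r^2 - 114*r + 42) + 72*r^2 + 244*r - 28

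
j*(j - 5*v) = j^2 - 5*j*v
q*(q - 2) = q^2 - 2*q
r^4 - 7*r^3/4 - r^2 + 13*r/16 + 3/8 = (r - 2)*(r - 3/4)*(r + 1/2)^2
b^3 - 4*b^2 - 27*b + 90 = (b - 6)*(b - 3)*(b + 5)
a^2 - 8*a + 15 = (a - 5)*(a - 3)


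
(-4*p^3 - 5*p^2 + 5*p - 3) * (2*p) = -8*p^4 - 10*p^3 + 10*p^2 - 6*p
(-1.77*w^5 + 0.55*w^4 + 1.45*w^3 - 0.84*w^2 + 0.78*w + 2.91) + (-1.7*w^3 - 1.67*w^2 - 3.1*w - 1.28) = -1.77*w^5 + 0.55*w^4 - 0.25*w^3 - 2.51*w^2 - 2.32*w + 1.63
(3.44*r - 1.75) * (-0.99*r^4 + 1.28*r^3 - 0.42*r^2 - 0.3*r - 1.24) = -3.4056*r^5 + 6.1357*r^4 - 3.6848*r^3 - 0.297*r^2 - 3.7406*r + 2.17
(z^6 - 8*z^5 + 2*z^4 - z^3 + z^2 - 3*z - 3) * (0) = 0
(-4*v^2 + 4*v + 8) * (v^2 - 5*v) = -4*v^4 + 24*v^3 - 12*v^2 - 40*v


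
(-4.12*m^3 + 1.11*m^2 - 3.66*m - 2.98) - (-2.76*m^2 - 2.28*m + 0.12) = -4.12*m^3 + 3.87*m^2 - 1.38*m - 3.1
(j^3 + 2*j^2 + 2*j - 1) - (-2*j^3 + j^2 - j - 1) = 3*j^3 + j^2 + 3*j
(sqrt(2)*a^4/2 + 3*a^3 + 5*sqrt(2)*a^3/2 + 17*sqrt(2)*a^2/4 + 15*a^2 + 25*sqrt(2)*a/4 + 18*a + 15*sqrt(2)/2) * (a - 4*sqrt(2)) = sqrt(2)*a^5/2 - a^4 + 5*sqrt(2)*a^4/2 - 31*sqrt(2)*a^3/4 - 5*a^3 - 215*sqrt(2)*a^2/4 - 16*a^2 - 129*sqrt(2)*a/2 - 50*a - 60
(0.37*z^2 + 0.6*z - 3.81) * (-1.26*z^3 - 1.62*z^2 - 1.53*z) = -0.4662*z^5 - 1.3554*z^4 + 3.2625*z^3 + 5.2542*z^2 + 5.8293*z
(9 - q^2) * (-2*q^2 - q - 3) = 2*q^4 + q^3 - 15*q^2 - 9*q - 27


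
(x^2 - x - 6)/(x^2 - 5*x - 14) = (x - 3)/(x - 7)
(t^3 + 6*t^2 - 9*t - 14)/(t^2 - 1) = (t^2 + 5*t - 14)/(t - 1)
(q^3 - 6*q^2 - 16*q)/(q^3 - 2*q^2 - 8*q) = (q - 8)/(q - 4)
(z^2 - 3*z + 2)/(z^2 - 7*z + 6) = (z - 2)/(z - 6)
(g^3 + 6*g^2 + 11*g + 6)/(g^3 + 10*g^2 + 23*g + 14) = (g + 3)/(g + 7)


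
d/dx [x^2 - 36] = 2*x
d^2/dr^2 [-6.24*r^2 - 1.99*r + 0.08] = -12.4800000000000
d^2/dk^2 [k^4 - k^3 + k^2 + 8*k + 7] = 12*k^2 - 6*k + 2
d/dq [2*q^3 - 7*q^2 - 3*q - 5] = 6*q^2 - 14*q - 3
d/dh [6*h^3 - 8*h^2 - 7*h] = 18*h^2 - 16*h - 7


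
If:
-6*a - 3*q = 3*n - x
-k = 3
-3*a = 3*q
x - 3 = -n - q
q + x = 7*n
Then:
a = 3/4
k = -3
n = 3/8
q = -3/4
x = 27/8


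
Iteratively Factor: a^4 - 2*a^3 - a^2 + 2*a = (a + 1)*(a^3 - 3*a^2 + 2*a) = (a - 1)*(a + 1)*(a^2 - 2*a) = a*(a - 1)*(a + 1)*(a - 2)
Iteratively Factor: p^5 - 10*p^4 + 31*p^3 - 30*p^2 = (p - 2)*(p^4 - 8*p^3 + 15*p^2) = p*(p - 2)*(p^3 - 8*p^2 + 15*p) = p^2*(p - 2)*(p^2 - 8*p + 15) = p^2*(p - 3)*(p - 2)*(p - 5)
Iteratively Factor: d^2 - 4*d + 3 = (d - 3)*(d - 1)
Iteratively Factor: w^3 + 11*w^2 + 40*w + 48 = (w + 4)*(w^2 + 7*w + 12) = (w + 3)*(w + 4)*(w + 4)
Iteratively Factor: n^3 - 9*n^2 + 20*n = (n - 5)*(n^2 - 4*n) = (n - 5)*(n - 4)*(n)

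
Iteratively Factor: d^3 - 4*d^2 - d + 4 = (d + 1)*(d^2 - 5*d + 4) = (d - 1)*(d + 1)*(d - 4)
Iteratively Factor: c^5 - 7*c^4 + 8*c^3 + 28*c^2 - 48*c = (c)*(c^4 - 7*c^3 + 8*c^2 + 28*c - 48) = c*(c - 4)*(c^3 - 3*c^2 - 4*c + 12) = c*(c - 4)*(c + 2)*(c^2 - 5*c + 6) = c*(c - 4)*(c - 3)*(c + 2)*(c - 2)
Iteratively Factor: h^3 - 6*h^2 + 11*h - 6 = (h - 3)*(h^2 - 3*h + 2) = (h - 3)*(h - 2)*(h - 1)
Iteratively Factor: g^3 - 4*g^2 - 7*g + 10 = (g - 1)*(g^2 - 3*g - 10) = (g - 1)*(g + 2)*(g - 5)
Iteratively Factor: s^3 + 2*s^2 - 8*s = (s - 2)*(s^2 + 4*s) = (s - 2)*(s + 4)*(s)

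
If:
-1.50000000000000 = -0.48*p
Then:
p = 3.12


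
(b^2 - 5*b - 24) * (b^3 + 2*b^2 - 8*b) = b^5 - 3*b^4 - 42*b^3 - 8*b^2 + 192*b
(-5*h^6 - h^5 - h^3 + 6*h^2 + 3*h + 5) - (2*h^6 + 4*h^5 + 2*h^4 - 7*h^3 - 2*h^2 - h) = -7*h^6 - 5*h^5 - 2*h^4 + 6*h^3 + 8*h^2 + 4*h + 5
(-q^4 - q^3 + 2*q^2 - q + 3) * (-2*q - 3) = 2*q^5 + 5*q^4 - q^3 - 4*q^2 - 3*q - 9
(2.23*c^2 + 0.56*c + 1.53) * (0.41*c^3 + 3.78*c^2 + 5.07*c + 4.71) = 0.9143*c^5 + 8.659*c^4 + 14.0502*c^3 + 19.1259*c^2 + 10.3947*c + 7.2063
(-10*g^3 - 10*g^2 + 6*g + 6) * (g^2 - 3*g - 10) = -10*g^5 + 20*g^4 + 136*g^3 + 88*g^2 - 78*g - 60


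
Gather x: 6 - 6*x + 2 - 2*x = 8 - 8*x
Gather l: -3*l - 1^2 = -3*l - 1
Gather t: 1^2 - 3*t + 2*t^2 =2*t^2 - 3*t + 1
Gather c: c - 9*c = -8*c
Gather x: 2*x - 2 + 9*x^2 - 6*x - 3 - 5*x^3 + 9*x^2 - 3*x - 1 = -5*x^3 + 18*x^2 - 7*x - 6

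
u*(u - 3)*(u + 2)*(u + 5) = u^4 + 4*u^3 - 11*u^2 - 30*u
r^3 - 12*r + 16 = (r - 2)^2*(r + 4)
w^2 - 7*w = w*(w - 7)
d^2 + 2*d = d*(d + 2)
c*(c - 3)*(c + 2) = c^3 - c^2 - 6*c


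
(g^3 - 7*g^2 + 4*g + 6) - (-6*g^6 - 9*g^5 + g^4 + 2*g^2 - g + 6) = 6*g^6 + 9*g^5 - g^4 + g^3 - 9*g^2 + 5*g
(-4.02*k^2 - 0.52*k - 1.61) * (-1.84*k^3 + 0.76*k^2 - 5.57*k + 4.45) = 7.3968*k^5 - 2.0984*k^4 + 24.9586*k^3 - 16.2162*k^2 + 6.6537*k - 7.1645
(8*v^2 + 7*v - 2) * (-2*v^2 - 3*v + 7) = -16*v^4 - 38*v^3 + 39*v^2 + 55*v - 14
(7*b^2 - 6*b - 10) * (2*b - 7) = 14*b^3 - 61*b^2 + 22*b + 70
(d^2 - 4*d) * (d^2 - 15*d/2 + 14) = d^4 - 23*d^3/2 + 44*d^2 - 56*d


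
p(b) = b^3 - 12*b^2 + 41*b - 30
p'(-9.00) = 500.00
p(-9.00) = -2100.00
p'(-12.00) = 761.00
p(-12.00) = -3978.00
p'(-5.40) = 258.08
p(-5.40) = -758.78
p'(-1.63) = 88.09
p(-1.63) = -133.04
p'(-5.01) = 236.54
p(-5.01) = -662.36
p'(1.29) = 15.03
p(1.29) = 5.07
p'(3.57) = -6.45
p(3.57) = 8.93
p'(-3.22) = 149.39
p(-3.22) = -319.83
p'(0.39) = 32.10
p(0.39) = -15.78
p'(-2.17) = 107.21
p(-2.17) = -185.70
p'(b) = 3*b^2 - 24*b + 41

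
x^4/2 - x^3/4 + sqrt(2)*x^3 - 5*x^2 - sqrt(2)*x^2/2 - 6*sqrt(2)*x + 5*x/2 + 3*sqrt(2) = (x/2 + sqrt(2)/2)*(x - 1/2)*(x - 2*sqrt(2))*(x + 3*sqrt(2))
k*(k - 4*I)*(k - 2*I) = k^3 - 6*I*k^2 - 8*k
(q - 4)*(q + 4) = q^2 - 16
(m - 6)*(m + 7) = m^2 + m - 42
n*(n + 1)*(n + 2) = n^3 + 3*n^2 + 2*n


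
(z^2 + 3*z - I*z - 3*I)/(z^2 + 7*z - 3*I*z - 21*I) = (z^2 + z*(3 - I) - 3*I)/(z^2 + z*(7 - 3*I) - 21*I)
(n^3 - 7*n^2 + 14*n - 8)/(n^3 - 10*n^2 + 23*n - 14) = (n - 4)/(n - 7)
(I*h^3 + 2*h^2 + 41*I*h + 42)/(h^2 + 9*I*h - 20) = (I*h^3 + 2*h^2 + 41*I*h + 42)/(h^2 + 9*I*h - 20)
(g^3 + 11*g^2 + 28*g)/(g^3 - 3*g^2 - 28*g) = (g + 7)/(g - 7)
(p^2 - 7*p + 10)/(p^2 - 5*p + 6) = (p - 5)/(p - 3)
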